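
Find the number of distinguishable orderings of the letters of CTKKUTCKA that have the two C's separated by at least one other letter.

11760

Total arrangements of CTKKUTCKA: 9!/(3!·2!·2!) = 15120.
Arrangements with the C's together: treat CC as one letter, giving (8)!/(3!·2!) = 3360.
Hence 15120 − 3360 = 11760.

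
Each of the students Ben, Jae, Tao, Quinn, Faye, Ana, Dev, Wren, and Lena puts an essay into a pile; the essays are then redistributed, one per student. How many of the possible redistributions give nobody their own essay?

133496

Let Aᵢ be the assignments in which student i gets their own essay. We want the size of the complement of A₁∪…∪A_9.
By inclusion–exclusion this is Σ_{j=0}^{9} (−1)^j C(9,j)·(9−j)!.
Computing: 362880 − 362880 + 181440 − 60480 + 15120 − 3024 + 504 − 72 + 9 − 1 = 133496.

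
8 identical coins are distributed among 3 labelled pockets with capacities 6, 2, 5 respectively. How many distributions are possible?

By stars and bars, unrestricted non-negative solutions to x_1+…+x_3 = 8 number C(8+2,2) = 45.
Subtract solutions that violate a single cap (substitute x_i' = x_i − (cap_i+1)): x_1 ≥ 7 gives C(3,2) = 3; x_2 ≥ 3 gives C(7,2) = 21; x_3 ≥ 6 gives C(4,2) = 6. Together 30.
No two caps can be exceeded simultaneously, so the pair terms are all 0.
By inclusion–exclusion the count is 45 − 30 + 0 = 15.

15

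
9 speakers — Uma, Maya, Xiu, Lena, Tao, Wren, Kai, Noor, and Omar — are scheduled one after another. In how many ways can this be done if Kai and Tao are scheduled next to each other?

80640

Glue Kai and Tao into one block (2 internal orders), leaving 8 units to arrange in a row.
That gives 2 × 8! = 2 × 40320 = 80640.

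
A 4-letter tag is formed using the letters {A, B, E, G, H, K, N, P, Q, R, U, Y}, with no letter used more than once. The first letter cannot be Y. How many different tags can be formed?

10890

The first letter has 12−1 = 11 choices (anything except Y).
The remaining 3 letters are filled from the other 11 symbols without repetition: 11 × 10 × 9 = 990.
Total: 11 × 990 = 10890.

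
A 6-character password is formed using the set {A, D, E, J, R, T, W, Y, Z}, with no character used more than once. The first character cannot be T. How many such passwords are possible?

The first character has 9−1 = 8 choices (anything except T).
The remaining 5 characters are filled from the other 8 symbols without repetition: 8 × 7 × 6 × 5 × 4 = 6720.
Total: 8 × 6720 = 53760.

53760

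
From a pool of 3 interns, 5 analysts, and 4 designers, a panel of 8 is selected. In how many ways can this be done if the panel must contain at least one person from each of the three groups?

Total 8-person selections from all 12: C(12,8) = 495.
Selections missing a whole group: no interns → C(9,8) = 9; no analysts → C(7,8) = 0; no designers → C(8,8) = 1.
Add back selections omitting two groups (i.e. drawn from a single group): C(3,8) + C(5,8) + C(4,8) = 0.
By inclusion–exclusion: 495 − 10 + 0 = 485.

485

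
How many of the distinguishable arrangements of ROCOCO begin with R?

With the first slot taken by R, it remains to arrange the other 5 letters (OCOCO).
Those 5 letters have C appearing twice and O appearing 3 times, giving (5)!/(3!·2!) = 10.

10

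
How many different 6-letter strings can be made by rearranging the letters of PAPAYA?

60

The 6 letters of PAPAYA have repeats: A appearing 3 times and P appearing twice.
Dividing 6! = 720 by 3!·2! = 12 for the repeated letters gives 60.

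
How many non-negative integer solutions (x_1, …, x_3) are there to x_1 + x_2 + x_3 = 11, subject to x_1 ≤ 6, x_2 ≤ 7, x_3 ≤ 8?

Without the upper bounds there are C(13,2) = 78 ways to split 11 among 3 variables.
Subtract solutions that violate a single cap (substitute x_i' = x_i − (cap_i+1)): x_1 ≥ 7 gives C(6,2) = 15; x_2 ≥ 8 gives C(5,2) = 10; x_3 ≥ 9 gives C(4,2) = 6. Together 31.
No two caps can be exceeded simultaneously, so the pair terms are all 0.
By inclusion–exclusion the count is 78 − 31 + 0 = 47.

47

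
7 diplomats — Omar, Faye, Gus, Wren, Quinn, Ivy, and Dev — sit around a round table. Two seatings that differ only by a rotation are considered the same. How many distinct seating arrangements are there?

Seat Omar anywhere (absorbing the rotational symmetry), then permute the other 6: (6)! = 720.

720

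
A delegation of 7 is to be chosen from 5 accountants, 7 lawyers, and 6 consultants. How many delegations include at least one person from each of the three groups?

28987

With no constraint there are C(18,7) = 31824 possible selections.
Subtract selections that omit an entire group: no accountants → C(13,7) = 1716; no lawyers → C(11,7) = 330; no consultants → C(12,7) = 792.
Add back selections omitting two groups (i.e. drawn from a single group): C(5,7) + C(7,7) + C(6,7) = 1.
By inclusion–exclusion: 31824 − 2838 + 1 = 28987.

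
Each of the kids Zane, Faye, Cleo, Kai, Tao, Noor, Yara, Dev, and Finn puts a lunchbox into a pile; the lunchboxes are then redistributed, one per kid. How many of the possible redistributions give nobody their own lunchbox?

Let Aᵢ be the assignments in which kid i gets their own lunchbox. We want the size of the complement of A₁∪…∪A_9.
By inclusion–exclusion this is Σ_{j=0}^{9} (−1)^j C(9,j)·(9−j)!.
Computing: 362880 − 362880 + 181440 − 60480 + 15120 − 3024 + 504 − 72 + 9 − 1 = 133496.

133496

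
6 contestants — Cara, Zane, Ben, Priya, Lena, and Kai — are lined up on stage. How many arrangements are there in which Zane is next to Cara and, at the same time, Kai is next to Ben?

96

Treat {Zane,Cara} as one block (2 orders) and {Kai,Ben} as another (2 orders).
That leaves 4 units to arrange: 2 × 2 × 4! = 4 × 24 = 96.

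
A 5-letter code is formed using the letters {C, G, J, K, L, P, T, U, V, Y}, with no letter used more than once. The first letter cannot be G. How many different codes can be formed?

27216

The first letter has 10−1 = 9 choices (anything except G).
The remaining 4 letters are filled from the other 9 symbols without repetition: 9 × 8 × 7 × 6 = 3024.
Total: 9 × 3024 = 27216.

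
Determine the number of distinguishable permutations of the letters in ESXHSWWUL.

The 9 letters of ESXHSWWUL have repeats: S appearing twice and W appearing twice.
The number of distinct arrangements is 9!/(2!·2!) = 362880/4 = 90720.

90720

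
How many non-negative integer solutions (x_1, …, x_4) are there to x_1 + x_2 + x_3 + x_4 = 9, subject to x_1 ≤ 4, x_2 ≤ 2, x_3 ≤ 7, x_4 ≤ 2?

41

Without the upper bounds there are C(12,3) = 220 ways to split 9 among 4 variables.
Subtract solutions that violate a single cap (substitute x_i' = x_i − (cap_i+1)): x_1 ≥ 5 gives C(7,3) = 35; x_2 ≥ 3 gives C(9,3) = 84; x_3 ≥ 8 gives C(4,3) = 4; x_4 ≥ 3 gives C(9,3) = 84. Together 207.
Add back pairs where two caps are both exceeded: 4 + 0 + 4 + 0 + 20 + 0 = 28.
By inclusion–exclusion the count is 220 − 207 + 28 = 41.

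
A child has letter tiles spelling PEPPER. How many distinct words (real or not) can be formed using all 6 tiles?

PEPPER has 6 letters with E appearing twice and P appearing 3 times.
The number of distinct arrangements is 6!/(3!·2!) = 720/12 = 60.

60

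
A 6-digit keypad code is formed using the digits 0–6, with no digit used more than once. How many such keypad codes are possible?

5040

With no repetition, fill the 6 digits in order: 7 choices, then 6, down to 2.
7 × 6 × 5 × 4 × 3 × 2 = 5040.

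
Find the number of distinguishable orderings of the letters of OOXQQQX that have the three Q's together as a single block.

Treat the 3 copies of Q as a single block. The multiset to arrange is then {QQQ, O, O, X, X}, 5 items in all.
That gives (5)!/(2!·2!) = 30 arrangements.

30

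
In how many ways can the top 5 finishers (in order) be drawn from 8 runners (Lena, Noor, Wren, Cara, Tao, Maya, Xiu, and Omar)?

This is an ordered selection of 5 from 8: P(8,5).
That gives 8 × 7 × 6 × 5 × 4 = 6720.

6720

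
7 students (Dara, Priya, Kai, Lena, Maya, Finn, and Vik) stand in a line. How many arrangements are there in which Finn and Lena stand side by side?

1440

Treat {Finn, Lena} as a single unit. There are 6 units to order, and the pair itself can be ordered 2 ways.
So the count is 2·(6)! = 1440.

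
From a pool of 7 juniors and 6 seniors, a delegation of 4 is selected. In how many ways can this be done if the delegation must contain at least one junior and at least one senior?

665

With no constraint there are C(13,4) = 715 possible selections.
Subtract selections that omit an entire group: no juniors → C(6,4) = 15; no seniors → C(7,4) = 35.
Both groups omitted at once is impossible, so 715 − 50 = 665.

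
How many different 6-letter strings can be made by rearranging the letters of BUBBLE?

120

The 6 letters of BUBBLE have repeats: B appearing 3 times.
So there are 6! / (3!) = 120 distinguishable arrangements.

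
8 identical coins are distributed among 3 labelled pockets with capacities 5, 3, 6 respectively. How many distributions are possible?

Without the upper bounds there are C(10,2) = 45 ways to split 8 among 3 pockets.
Subtract solutions that violate a single cap (substitute x_i' = x_i − (cap_i+1)): x_1 ≥ 6 gives C(4,2) = 6; x_2 ≥ 4 gives C(6,2) = 15; x_3 ≥ 7 gives C(3,2) = 3. Together 24.
No two caps can be exceeded simultaneously, so the pair terms are all 0.
By inclusion–exclusion the count is 45 − 24 + 0 = 21.

21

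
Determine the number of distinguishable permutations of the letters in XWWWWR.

XWWWWR has 6 letters with W appearing 4 times.
So there are 6! / (4!) = 30 distinguishable arrangements.

30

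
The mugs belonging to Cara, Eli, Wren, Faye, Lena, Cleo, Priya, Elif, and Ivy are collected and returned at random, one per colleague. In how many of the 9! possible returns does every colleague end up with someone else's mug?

This is the derangement count D_9: permutations of 9 items with no fixed point.
By inclusion–exclusion this is Σ_{j=0}^{9} (−1)^j C(9,j)·(9−j)!.
Computing: 362880 − 362880 + 181440 − 60480 + 15120 − 3024 + 504 − 72 + 9 − 1 = 133496.

133496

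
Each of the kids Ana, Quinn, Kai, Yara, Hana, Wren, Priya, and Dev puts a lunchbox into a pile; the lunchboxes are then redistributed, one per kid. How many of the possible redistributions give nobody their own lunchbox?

14833

Let Aᵢ be the assignments in which kid i gets their own lunchbox. We want the size of the complement of A₁∪…∪A_8.
By inclusion–exclusion this is Σ_{j=0}^{8} (−1)^j C(8,j)·(8−j)!.
Computing: 40320 − 40320 + 20160 − 6720 + 1680 − 336 + 56 − 8 + 1 = 14833.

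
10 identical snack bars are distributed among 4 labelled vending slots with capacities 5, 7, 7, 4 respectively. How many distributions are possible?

175

By stars and bars, unrestricted non-negative solutions to x_1+…+x_4 = 10 number C(10+3,3) = 286.
Subtract solutions that violate a single cap (substitute x_i' = x_i − (cap_i+1)): x_1 ≥ 6 gives C(7,3) = 35; x_2 ≥ 8 gives C(5,3) = 10; x_3 ≥ 8 gives C(5,3) = 10; x_4 ≥ 5 gives C(8,3) = 56. Together 111.
No two caps can be exceeded simultaneously, so the pair terms are all 0.
By inclusion–exclusion the count is 286 − 111 + 0 = 175.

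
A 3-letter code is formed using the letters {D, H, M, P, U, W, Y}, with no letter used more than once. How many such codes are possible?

With no repetition, fill the 3 letters in order: 7 choices, then 6, down to 5.
That product is 7 × 6 × 5 = 210.

210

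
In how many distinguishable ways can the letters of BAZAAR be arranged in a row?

120

The 6 letters of BAZAAR have repeats: A appearing 3 times.
The number of distinct arrangements is 6!/(3!) = 720/6 = 120.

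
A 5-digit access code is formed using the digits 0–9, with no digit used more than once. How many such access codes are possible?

30240

With no repetition, fill the 5 digits in order: 10 choices, then 9, down to 6.
That product is 10 × 9 × 8 × 7 × 6 = 30240.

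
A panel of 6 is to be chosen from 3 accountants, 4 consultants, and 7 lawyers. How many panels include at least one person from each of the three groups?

With no constraint there are C(14,6) = 3003 possible selections.
Subtract selections that omit an entire group: no accountants → C(11,6) = 462; no consultants → C(10,6) = 210; no lawyers → C(7,6) = 7.
Add back selections omitting two groups (i.e. drawn from a single group): C(3,6) + C(4,6) + C(7,6) = 7.
By inclusion–exclusion: 3003 − 679 + 7 = 2331.

2331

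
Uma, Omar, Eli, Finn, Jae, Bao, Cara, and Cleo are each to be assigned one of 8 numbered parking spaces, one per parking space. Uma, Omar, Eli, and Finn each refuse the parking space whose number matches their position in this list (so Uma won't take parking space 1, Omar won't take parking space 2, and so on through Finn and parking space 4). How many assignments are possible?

Let Aᵢ (for 1 ≤ i ≤ 4) be the placements that put person i in their forbidden parking space. Any j of these fix j positions, leaving (8−j)! ways to fill the rest, and there are C(4,j) ways to pick which j.
By inclusion–exclusion, the number of valid placements is Σ_{j=0}^{4} (−1)^j C(4,j)·(8−j)!.
Computing: 40320 − 20160 + 4320 − 480 + 24 = 24024.

24024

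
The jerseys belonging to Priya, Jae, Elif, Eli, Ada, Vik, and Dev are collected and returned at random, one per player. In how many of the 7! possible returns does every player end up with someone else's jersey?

Let Aᵢ be the assignments in which player i gets their old jersey. We want the size of the complement of A₁∪…∪A_7.
By inclusion–exclusion this is Σ_{j=0}^{7} (−1)^j C(7,j)·(7−j)!.
Computing: 5040 − 5040 + 2520 − 840 + 210 − 42 + 7 − 1 = 1854.

1854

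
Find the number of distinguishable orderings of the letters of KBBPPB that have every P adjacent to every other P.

Treat the 2 copies of P as a single block. The multiset to arrange is then {PP, B, B, B, K}, 5 items in all.
That gives (5)!/(3!) = 20 arrangements.

20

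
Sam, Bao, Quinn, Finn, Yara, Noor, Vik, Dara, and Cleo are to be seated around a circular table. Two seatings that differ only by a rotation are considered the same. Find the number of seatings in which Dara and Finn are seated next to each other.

Glue Dara and Finn into a block (2 internal orders). Seating 8 units around a circle gives (7)! arrangements.
So 2 × (7)! = 2 × 5040 = 10080.

10080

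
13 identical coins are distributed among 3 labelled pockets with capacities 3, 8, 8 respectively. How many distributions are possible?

Ignoring the caps, the number of non-negative solutions to x_1+…+x_3 = 13 is C(15,2) = 105.
Subtract solutions that violate a single cap (substitute x_i' = x_i − (cap_i+1)): x_1 ≥ 4 gives C(11,2) = 55; x_2 ≥ 9 gives C(6,2) = 15; x_3 ≥ 9 gives C(6,2) = 15. Together 85.
Add back pairs where two caps are both exceeded: 1 + 1 + 0 = 2.
By inclusion–exclusion the count is 105 − 85 + 2 = 22.

22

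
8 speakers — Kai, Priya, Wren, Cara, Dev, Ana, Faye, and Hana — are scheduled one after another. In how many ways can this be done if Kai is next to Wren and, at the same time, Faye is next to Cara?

2880

Treat {Kai,Wren} as one block (2 orders) and {Faye,Cara} as another (2 orders).
That leaves 6 units to arrange: 2 × 2 × 6! = 4 × 720 = 2880.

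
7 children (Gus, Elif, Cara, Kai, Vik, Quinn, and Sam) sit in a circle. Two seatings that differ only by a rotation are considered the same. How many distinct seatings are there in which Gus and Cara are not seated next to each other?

All circular seatings of 7 people number (6)! = 720.
Seatings with Gus beside Cara: treat them as a block with 2 internal orders, giving 2 × (5)! = 240.
Subtracting, 720 − 240 = 480.

480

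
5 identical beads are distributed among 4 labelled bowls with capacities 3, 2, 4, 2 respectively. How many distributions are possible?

Without the upper bounds there are C(8,3) = 56 ways to split 5 among 4 bowls.
Subtract solutions that violate a single cap (substitute x_i' = x_i − (cap_i+1)): x_1 ≥ 4 gives C(4,3) = 4; x_2 ≥ 3 gives C(5,3) = 10; x_3 ≥ 5 gives C(3,3) = 1; x_4 ≥ 3 gives C(5,3) = 10. Together 25.
No two caps can be exceeded simultaneously, so the pair terms are all 0.
By inclusion–exclusion the count is 56 − 25 + 0 = 31.

31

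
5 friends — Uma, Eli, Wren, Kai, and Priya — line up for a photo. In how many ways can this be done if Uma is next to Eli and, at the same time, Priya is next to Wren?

24

Treat {Uma,Eli} as one block (2 orders) and {Priya,Wren} as another (2 orders).
That leaves 3 units to arrange: 2 × 2 × 3! = 4 × 6 = 24.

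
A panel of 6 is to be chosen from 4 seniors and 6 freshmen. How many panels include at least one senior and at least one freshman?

209

Total 6-person selections from all 10: C(10,6) = 210.
Selections missing a whole group: no seniors → C(6,6) = 1; no freshmen → C(4,6) = 0.
Both groups omitted at once is impossible, so 210 − 1 = 209.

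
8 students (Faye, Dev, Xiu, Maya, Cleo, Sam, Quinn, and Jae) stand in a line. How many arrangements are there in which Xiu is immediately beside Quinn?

10080

Treat {Xiu, Quinn} as a single unit. There are 7 units to order, and the pair itself can be ordered 2 ways.
So the count is 2·(7)! = 10080.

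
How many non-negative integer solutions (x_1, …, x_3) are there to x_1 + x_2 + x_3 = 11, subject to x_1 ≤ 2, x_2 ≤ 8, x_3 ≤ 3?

Ignoring the caps, the number of non-negative solutions to x_1+…+x_3 = 11 is C(13,2) = 78.
Subtract solutions that violate a single cap (substitute x_i' = x_i − (cap_i+1)): x_1 ≥ 3 gives C(10,2) = 45; x_2 ≥ 9 gives C(4,2) = 6; x_3 ≥ 4 gives C(9,2) = 36. Together 87.
Add back pairs where two caps are both exceeded: 0 + 15 + 0 = 15.
By inclusion–exclusion the count is 78 − 87 + 15 = 6.

6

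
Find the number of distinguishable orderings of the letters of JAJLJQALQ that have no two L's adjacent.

5880

Total arrangements of JAJLJQALQ: 9!/(3!·2!·2!·2!) = 7560.
Arrangements with the L's together: treat LL as one letter, giving (8)!/(3!·2!·2!) = 1680.
Subtracting, 7560 − 1680 = 5880 arrangements keep the L's apart.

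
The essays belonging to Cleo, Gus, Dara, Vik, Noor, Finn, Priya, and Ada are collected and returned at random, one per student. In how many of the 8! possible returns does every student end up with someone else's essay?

Let Aᵢ be the assignments in which student i gets their own essay. We want the size of the complement of A₁∪…∪A_8.
By inclusion–exclusion this is Σ_{j=0}^{8} (−1)^j C(8,j)·(8−j)!.
Computing: 40320 − 40320 + 20160 − 6720 + 1680 − 336 + 56 − 8 + 1 = 14833.

14833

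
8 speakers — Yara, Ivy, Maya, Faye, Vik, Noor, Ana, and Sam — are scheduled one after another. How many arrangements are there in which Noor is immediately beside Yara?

Place the 6 others and the Noor-Yara pair as 7 objects in a line; the pair has 2 internal arrangements.
So the count is 2·(7)! = 10080.

10080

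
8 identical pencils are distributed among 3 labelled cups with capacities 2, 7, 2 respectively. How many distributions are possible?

8

Without the upper bounds there are C(10,2) = 45 ways to split 8 among 3 cups.
Subtract solutions that violate a single cap (substitute x_i' = x_i − (cap_i+1)): x_1 ≥ 3 gives C(7,2) = 21; x_2 ≥ 8 gives C(2,2) = 1; x_3 ≥ 3 gives C(7,2) = 21. Together 43.
Add back pairs where two caps are both exceeded: 0 + 6 + 0 = 6.
By inclusion–exclusion the count is 45 − 43 + 6 = 8.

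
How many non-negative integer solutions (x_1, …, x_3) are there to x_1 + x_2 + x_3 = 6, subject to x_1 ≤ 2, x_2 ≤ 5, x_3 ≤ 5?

16

Without the upper bounds there are C(8,2) = 28 ways to split 6 among 3 variables.
Subtract solutions that violate a single cap (substitute x_i' = x_i − (cap_i+1)): x_1 ≥ 3 gives C(5,2) = 10; x_2 ≥ 6 gives C(2,2) = 1; x_3 ≥ 6 gives C(2,2) = 1. Together 12.
No two caps can be exceeded simultaneously, so the pair terms are all 0.
By inclusion–exclusion the count is 28 − 12 + 0 = 16.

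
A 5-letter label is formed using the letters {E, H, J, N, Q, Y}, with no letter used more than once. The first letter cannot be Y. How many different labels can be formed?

The first letter has 6−1 = 5 choices (anything except Y).
The remaining 4 letters are filled from the other 5 symbols without repetition: 5 × 4 × 3 × 2 = 120.
Total: 5 × 120 = 600.

600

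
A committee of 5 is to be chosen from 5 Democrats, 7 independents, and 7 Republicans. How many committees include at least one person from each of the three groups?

Unrestricted: C(19,5) = 11628 ways to pick any 5 of the 19.
Subtract selections that omit an entire group: no Democrats → C(14,5) = 2002; no independents → C(12,5) = 792; no Republicans → C(12,5) = 792.
Add back selections omitting two groups (i.e. drawn from a single group): C(5,5) + C(7,5) + C(7,5) = 43.
By inclusion–exclusion: 11628 − 3586 + 43 = 8085.

8085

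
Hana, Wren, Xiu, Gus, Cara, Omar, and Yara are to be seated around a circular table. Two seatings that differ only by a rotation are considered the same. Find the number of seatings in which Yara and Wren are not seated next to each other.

All circular seatings of 7 people number (6)! = 720.
Seatings with Yara beside Wren: treat them as a block with 2 internal orders, giving 2 × (5)! = 240.
Subtracting, 720 − 240 = 480.

480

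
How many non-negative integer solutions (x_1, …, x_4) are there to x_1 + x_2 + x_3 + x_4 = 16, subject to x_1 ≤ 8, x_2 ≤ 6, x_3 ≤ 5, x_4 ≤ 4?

Without the upper bounds there are C(19,3) = 969 ways to split 16 among 4 variables.
Subtract solutions that violate a single cap (substitute x_i' = x_i − (cap_i+1)): x_1 ≥ 9 gives C(10,3) = 120; x_2 ≥ 7 gives C(12,3) = 220; x_3 ≥ 6 gives C(13,3) = 286; x_4 ≥ 5 gives C(14,3) = 364. Together 990.
Add back pairs where two caps are both exceeded: 1 + 4 + 10 + 20 + 35 + 56 = 126.
By inclusion–exclusion the count is 969 − 990 + 126 = 105.

105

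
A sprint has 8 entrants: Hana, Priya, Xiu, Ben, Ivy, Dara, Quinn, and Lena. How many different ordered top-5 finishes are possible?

There are 8 choices for 1st place, 7 for 2nd, and so on down to 4 for position 5.
That gives 8 × 7 × 6 × 5 × 4 = 6720.

6720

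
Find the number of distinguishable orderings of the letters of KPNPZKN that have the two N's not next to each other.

Total arrangements of KPNPZKN: 7!/(2!·2!·2!) = 630.
Arrangements with the N's together: treat NN as one letter, giving (6)!/(2!·2!) = 180.
Subtracting, 630 − 180 = 450 arrangements keep the N's apart.

450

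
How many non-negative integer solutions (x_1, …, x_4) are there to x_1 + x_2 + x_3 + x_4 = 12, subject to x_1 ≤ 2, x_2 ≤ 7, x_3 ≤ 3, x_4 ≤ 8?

77

Without the upper bounds there are C(15,3) = 455 ways to split 12 among 4 variables.
Subtract solutions that violate a single cap (substitute x_i' = x_i − (cap_i+1)): x_1 ≥ 3 gives C(12,3) = 220; x_2 ≥ 8 gives C(7,3) = 35; x_3 ≥ 4 gives C(11,3) = 165; x_4 ≥ 9 gives C(6,3) = 20. Together 440.
Add back pairs where two caps are both exceeded: 4 + 56 + 1 + 1 + 0 + 0 = 62.
By inclusion–exclusion the count is 455 − 440 + 62 = 77.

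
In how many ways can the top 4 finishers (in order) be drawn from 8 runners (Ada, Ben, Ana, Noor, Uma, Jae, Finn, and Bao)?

1680

This is an ordered selection of 4 from 8: P(8,4).
That gives 8 × 7 × 6 × 5 = 1680.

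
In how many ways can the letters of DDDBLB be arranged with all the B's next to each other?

Treat the 2 copies of B as a single block. The multiset to arrange is then {BB, D, D, D, L}, 5 items in all.
That gives (5)!/(3!) = 20 arrangements.

20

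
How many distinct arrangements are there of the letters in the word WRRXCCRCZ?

Letter multiplicities in WRRXCCRCZ: C×3, R×3, W×1, X×1, Z×1.
The number of distinct arrangements is 9!/(3!·3!) = 362880/36 = 10080.

10080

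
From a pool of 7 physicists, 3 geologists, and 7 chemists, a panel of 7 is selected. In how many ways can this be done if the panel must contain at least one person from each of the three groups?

15778

Total 7-person selections from all 17: C(17,7) = 19448.
Subtract selections that omit an entire group: no physicists → C(10,7) = 120; no geologists → C(14,7) = 3432; no chemists → C(10,7) = 120.
Add back selections omitting two groups (i.e. drawn from a single group): C(7,7) + C(3,7) + C(7,7) = 2.
By inclusion–exclusion: 19448 − 3672 + 2 = 15778.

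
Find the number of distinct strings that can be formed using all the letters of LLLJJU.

The 6 letters of LLLJJU have repeats: J appearing twice and L appearing 3 times.
Dividing 6! = 720 by 3!·2! = 12 for the repeated letters gives 60.

60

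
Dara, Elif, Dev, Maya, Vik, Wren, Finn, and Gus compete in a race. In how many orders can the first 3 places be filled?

This is an ordered selection of 3 from 8: P(8,3).
That gives 8 × 7 × 6 = 336.

336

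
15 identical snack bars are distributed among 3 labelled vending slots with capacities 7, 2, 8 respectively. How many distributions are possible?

By stars and bars, unrestricted non-negative solutions to x_1+…+x_3 = 15 number C(15+2,2) = 136.
Subtract solutions that violate a single cap (substitute x_i' = x_i − (cap_i+1)): x_1 ≥ 8 gives C(9,2) = 36; x_2 ≥ 3 gives C(14,2) = 91; x_3 ≥ 9 gives C(8,2) = 28. Together 155.
Add back pairs where two caps are both exceeded: 15 + 0 + 10 = 25.
By inclusion–exclusion the count is 136 − 155 + 25 = 6.

6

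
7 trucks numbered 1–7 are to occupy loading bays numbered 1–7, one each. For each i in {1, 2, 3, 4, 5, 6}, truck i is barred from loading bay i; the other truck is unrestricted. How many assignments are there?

2119

Let Aᵢ (for 1 ≤ i ≤ 6) be the placements that put truck i in its forbidden loading bay. Any j of these fix j positions, leaving (7−j)! ways to fill the rest, and there are C(6,j) ways to pick which j.
By inclusion–exclusion, the number of valid placements is Σ_{j=0}^{6} (−1)^j C(6,j)·(7−j)!.
Computing: 5040 − 4320 + 1800 − 480 + 90 − 12 + 1 = 2119.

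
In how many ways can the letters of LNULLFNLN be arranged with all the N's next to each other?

210

Treat the 3 copies of N as a single block. The multiset to arrange is then {NNN, F, L, L, L, L, U}, 7 items in all.
That gives (7)!/(4!) = 210 arrangements.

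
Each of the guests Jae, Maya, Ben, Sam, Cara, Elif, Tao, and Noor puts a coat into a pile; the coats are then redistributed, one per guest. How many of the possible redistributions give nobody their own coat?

14833

Count assignments avoiding every fixed point. For any j of the 8 guests fixed to their own coat, the other 8−j can be arranged in (8−j)! ways.
By inclusion–exclusion this is Σ_{j=0}^{8} (−1)^j C(8,j)·(8−j)!.
Computing: 40320 − 40320 + 20160 − 6720 + 1680 − 336 + 56 − 8 + 1 = 14833.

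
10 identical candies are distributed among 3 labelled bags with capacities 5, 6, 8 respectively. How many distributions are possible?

38

By stars and bars, unrestricted non-negative solutions to x_1+…+x_3 = 10 number C(10+2,2) = 66.
Subtract solutions that violate a single cap (substitute x_i' = x_i − (cap_i+1)): x_1 ≥ 6 gives C(6,2) = 15; x_2 ≥ 7 gives C(5,2) = 10; x_3 ≥ 9 gives C(3,2) = 3. Together 28.
No two caps can be exceeded simultaneously, so the pair terms are all 0.
By inclusion–exclusion the count is 66 − 28 + 0 = 38.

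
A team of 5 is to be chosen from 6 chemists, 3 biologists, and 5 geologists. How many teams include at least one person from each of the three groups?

1365

With no constraint there are C(14,5) = 2002 possible selections.
Subtract selections that omit an entire group: no chemists → C(8,5) = 56; no biologists → C(11,5) = 462; no geologists → C(9,5) = 126.
Add back selections omitting two groups (i.e. drawn from a single group): C(6,5) + C(3,5) + C(5,5) = 7.
By inclusion–exclusion: 2002 − 644 + 7 = 1365.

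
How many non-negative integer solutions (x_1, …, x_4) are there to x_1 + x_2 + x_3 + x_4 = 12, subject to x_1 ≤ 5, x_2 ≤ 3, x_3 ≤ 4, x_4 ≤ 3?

20

Without the upper bounds there are C(15,3) = 455 ways to split 12 among 4 variables.
Subtract solutions that violate a single cap (substitute x_i' = x_i − (cap_i+1)): x_1 ≥ 6 gives C(9,3) = 84; x_2 ≥ 4 gives C(11,3) = 165; x_3 ≥ 5 gives C(10,3) = 120; x_4 ≥ 4 gives C(11,3) = 165. Together 534.
Add back pairs where two caps are both exceeded: 10 + 4 + 10 + 20 + 35 + 20 = 99.
By inclusion–exclusion the count is 455 − 534 + 99 = 20.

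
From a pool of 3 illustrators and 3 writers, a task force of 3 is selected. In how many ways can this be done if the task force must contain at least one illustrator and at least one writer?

18

With no constraint there are C(6,3) = 20 possible selections.
Selections missing a whole group: no illustrators → C(3,3) = 1; no writers → C(3,3) = 1.
Both groups omitted at once is impossible, so 20 − 2 = 18.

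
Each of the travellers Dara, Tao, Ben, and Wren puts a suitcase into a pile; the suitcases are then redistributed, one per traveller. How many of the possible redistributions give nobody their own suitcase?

This is the derangement count D_4: permutations of 4 items with no fixed point.
By inclusion–exclusion this is Σ_{j=0}^{4} (−1)^j C(4,j)·(4−j)!.
Computing: 24 − 24 + 12 − 4 + 1 = 9.

9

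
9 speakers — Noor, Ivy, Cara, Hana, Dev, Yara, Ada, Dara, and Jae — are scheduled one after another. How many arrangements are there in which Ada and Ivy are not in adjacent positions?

There are 9! = 362880 arrangements in all. If Ada and Ivy are adjacent, merging them into one block gives 2·(8)! = 80640 arrangements.
So 362880 − 80640 = 282240 arrangements keep them apart.

282240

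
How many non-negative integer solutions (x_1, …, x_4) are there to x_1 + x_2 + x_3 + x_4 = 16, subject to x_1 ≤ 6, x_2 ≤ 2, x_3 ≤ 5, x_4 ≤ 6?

19

Ignoring the caps, the number of non-negative solutions to x_1+…+x_4 = 16 is C(19,3) = 969.
Subtract solutions that violate a single cap (substitute x_i' = x_i − (cap_i+1)): x_1 ≥ 7 gives C(12,3) = 220; x_2 ≥ 3 gives C(16,3) = 560; x_3 ≥ 6 gives C(13,3) = 286; x_4 ≥ 7 gives C(12,3) = 220. Together 1286.
Add back pairs where two caps are both exceeded: 84 + 20 + 10 + 120 + 84 + 20 = 338.
Subtract triples: 1 + 0 + 0 + 1 = 2.
By inclusion–exclusion the count is 969 − 1286 + 338 − 2 = 19.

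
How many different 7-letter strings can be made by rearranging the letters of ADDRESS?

Letter multiplicities in ADDRESS: A×1, D×2, E×1, R×1, S×2.
The number of distinct arrangements is 7!/(2!·2!) = 5040/4 = 1260.

1260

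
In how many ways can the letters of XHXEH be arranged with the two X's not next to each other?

18

There are 5!/(2!·2!) = 30 arrangements of XHXEH in total.
Arrangements with the X's together: treat XX as one letter, giving (4)!/(2!) = 12.
Subtracting, 30 − 12 = 18 arrangements keep the X's apart.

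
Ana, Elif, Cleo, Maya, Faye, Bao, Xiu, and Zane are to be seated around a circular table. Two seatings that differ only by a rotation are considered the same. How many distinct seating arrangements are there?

5040

Around a circle, 8 distinct people have 8!/8 = (7)! = 5040 rotationally distinct seatings.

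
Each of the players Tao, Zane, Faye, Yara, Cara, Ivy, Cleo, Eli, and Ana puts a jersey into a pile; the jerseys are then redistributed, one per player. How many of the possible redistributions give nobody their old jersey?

Let Aᵢ be the assignments in which player i gets their old jersey. We want the size of the complement of A₁∪…∪A_9.
By inclusion–exclusion this is Σ_{j=0}^{9} (−1)^j C(9,j)·(9−j)!.
Computing: 362880 − 362880 + 181440 − 60480 + 15120 − 3024 + 504 − 72 + 9 − 1 = 133496.

133496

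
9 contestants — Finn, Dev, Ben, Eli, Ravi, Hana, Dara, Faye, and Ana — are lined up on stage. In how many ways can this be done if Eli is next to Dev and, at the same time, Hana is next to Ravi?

Treat {Eli,Dev} as one block (2 orders) and {Hana,Ravi} as another (2 orders).
That leaves 7 units to arrange: 2 × 2 × 7! = 4 × 5040 = 20160.

20160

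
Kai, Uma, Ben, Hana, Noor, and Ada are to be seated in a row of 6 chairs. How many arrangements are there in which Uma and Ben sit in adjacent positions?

240

Glue Uma and Ben into one block (2 internal orders), leaving 5 units to arrange in a row.
That gives 2 × 5! = 2 × 120 = 240.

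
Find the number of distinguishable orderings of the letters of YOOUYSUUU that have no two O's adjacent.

Total arrangements of YOOUYSUUU: 9!/(4!·2!·2!) = 3780.
If the two O's are adjacent, glue them into one block, leaving 8 items to arrange: (8)!/(4!·2!) = 840 ways.
Subtracting, 3780 − 840 = 2940 arrangements keep the O's apart.

2940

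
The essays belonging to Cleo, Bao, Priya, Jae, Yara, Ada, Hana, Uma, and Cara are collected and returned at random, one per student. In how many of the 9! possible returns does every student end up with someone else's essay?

Let Aᵢ be the assignments in which student i gets their own essay. We want the size of the complement of A₁∪…∪A_9.
By inclusion–exclusion this is Σ_{j=0}^{9} (−1)^j C(9,j)·(9−j)!.
Computing: 362880 − 362880 + 181440 − 60480 + 15120 − 3024 + 504 − 72 + 9 − 1 = 133496.

133496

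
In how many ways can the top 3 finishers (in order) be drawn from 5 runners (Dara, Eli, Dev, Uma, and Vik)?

There are 5 choices for 1st place, 4 for 2nd, and 3 for 3rd.
That gives 5 × 4 × 3 = 60.

60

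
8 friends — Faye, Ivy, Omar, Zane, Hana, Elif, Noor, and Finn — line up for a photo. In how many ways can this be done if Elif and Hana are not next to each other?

30240

There are 8! = 40320 arrangements in all. If Elif and Hana are adjacent, merging them into one block gives 2·(7)! = 10080 arrangements.
So 40320 − 10080 = 30240 arrangements keep them apart.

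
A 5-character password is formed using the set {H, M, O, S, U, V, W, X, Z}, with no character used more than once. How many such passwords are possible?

With no repetition, fill the 5 characters in order: 9 choices, then 8, down to 5.
9 × 8 × 7 × 6 × 5 = 15120.

15120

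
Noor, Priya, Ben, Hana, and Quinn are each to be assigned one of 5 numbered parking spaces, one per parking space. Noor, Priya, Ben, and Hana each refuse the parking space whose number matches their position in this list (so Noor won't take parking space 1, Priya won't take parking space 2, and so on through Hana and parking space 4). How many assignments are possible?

Let Aᵢ (for 1 ≤ i ≤ 4) be the placements that put person i in their forbidden parking space. Any j of these fix j positions, leaving (5−j)! ways to fill the rest, and there are C(4,j) ways to pick which j.
By inclusion–exclusion, the number of valid placements is Σ_{j=0}^{4} (−1)^j C(4,j)·(5−j)!.
Computing: 120 − 96 + 36 − 8 + 1 = 53.

53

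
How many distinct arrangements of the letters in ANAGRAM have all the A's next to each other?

Treat the 3 copies of A as a single block. The multiset to arrange is then {AAA, G, M, N, R}, 5 items in all.
All 5 items are distinct, so there are (5)! = 120 arrangements.

120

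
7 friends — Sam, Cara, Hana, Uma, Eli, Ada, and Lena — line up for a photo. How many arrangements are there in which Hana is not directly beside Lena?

There are 7! = 5040 arrangements in all. If Hana and Lena are adjacent, merging them into one block gives 2·(6)! = 1440 arrangements.
Complementary counting: 5040 − 1440 = 3600.

3600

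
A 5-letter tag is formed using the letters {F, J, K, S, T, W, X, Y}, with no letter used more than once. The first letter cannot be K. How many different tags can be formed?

5880

The first letter has 8−1 = 7 choices (anything except K).
The remaining 4 letters are filled from the other 7 symbols without repetition: 7 × 6 × 5 × 4 = 840.
Total: 7 × 840 = 5880.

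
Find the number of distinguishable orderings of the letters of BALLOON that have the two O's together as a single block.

360

Treat the 2 copies of O as a single block. The multiset to arrange is then {OO, A, B, L, L, N}, 6 items in all.
That gives (6)!/(2!) = 360 arrangements.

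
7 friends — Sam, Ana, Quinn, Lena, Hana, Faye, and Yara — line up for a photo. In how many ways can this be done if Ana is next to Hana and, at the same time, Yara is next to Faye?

480

Treat {Ana,Hana} as one block (2 orders) and {Yara,Faye} as another (2 orders).
That leaves 5 units to arrange: 2 × 2 × 5! = 4 × 120 = 480.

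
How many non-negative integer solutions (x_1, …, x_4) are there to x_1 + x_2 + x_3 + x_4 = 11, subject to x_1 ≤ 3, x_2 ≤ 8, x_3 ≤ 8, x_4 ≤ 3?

Ignoring the caps, the number of non-negative solutions to x_1+…+x_4 = 11 is C(14,3) = 364.
Subtract solutions that violate a single cap (substitute x_i' = x_i − (cap_i+1)): x_1 ≥ 4 gives C(10,3) = 120; x_2 ≥ 9 gives C(5,3) = 10; x_3 ≥ 9 gives C(5,3) = 10; x_4 ≥ 4 gives C(10,3) = 120. Together 260.
Add back pairs where two caps are both exceeded: 0 + 0 + 20 + 0 + 0 + 0 = 20.
By inclusion–exclusion the count is 364 − 260 + 20 = 124.

124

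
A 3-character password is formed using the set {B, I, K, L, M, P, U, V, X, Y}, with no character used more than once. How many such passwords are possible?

720

With no repetition, fill the 3 characters in order: 10 choices, then 9, down to 8.
10 × 9 × 8 = 720.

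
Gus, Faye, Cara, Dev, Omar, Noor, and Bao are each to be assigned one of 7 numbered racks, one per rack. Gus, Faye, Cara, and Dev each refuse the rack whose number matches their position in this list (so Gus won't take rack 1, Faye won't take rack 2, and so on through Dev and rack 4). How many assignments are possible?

2790

Let Aᵢ (for 1 ≤ i ≤ 4) be the placements that put person i in their forbidden rack. Any j of these fix j positions, leaving (7−j)! ways to fill the rest, and there are C(4,j) ways to pick which j.
By inclusion–exclusion, the number of valid placements is Σ_{j=0}^{4} (−1)^j C(4,j)·(7−j)!.
Computing: 5040 − 2880 + 720 − 96 + 6 = 2790.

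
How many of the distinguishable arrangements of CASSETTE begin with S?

1260

Fix S in the first position and arrange the remaining 7 letters.
Those 7 letters have E appearing twice and T appearing twice, giving (7)!/(2!·2!) = 1260.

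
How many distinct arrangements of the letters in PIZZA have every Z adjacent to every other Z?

Treat the 2 copies of Z as a single block. The multiset to arrange is then {ZZ, A, I, P}, 4 items in all.
All 4 items are distinct, so there are (4)! = 24 arrangements.

24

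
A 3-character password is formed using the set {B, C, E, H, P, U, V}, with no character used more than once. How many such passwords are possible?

This is a permutation of 3 out of 7: P(7,3) = 7!/4!.
That product is 7 × 6 × 5 = 210.

210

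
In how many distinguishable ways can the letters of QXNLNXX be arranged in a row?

Letter multiplicities in QXNLNXX: L×1, N×2, Q×1, X×3.
The number of distinct arrangements is 7!/(3!·2!) = 5040/12 = 420.

420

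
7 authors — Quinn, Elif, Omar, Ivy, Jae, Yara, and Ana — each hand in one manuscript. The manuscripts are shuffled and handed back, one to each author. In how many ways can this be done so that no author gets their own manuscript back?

1854

This is the derangement count D_7: permutations of 7 items with no fixed point.
By inclusion–exclusion this is Σ_{j=0}^{7} (−1)^j C(7,j)·(7−j)!.
Computing: 5040 − 5040 + 2520 − 840 + 210 − 42 + 7 − 1 = 1854.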